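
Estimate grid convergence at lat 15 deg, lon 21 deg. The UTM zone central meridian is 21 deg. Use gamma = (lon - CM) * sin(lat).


gamma = (21 - 21) * sin(15) = 0 * 0.258819 = 0.0 degrees

0.0 degrees


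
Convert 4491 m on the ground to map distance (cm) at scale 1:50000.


map_cm = 4491 * 100 / 50000 = 8.982 cm ≈ 8.98 cm

8.98 cm


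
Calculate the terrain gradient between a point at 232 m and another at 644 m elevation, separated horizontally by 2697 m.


gradient = (644 - 232) / 2697 = 412 / 2697 = 0.1528

0.1528


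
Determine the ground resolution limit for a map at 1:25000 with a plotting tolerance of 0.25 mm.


ground = 0.25 mm * 25000 / 1000 = 6.25 m

6.25 m


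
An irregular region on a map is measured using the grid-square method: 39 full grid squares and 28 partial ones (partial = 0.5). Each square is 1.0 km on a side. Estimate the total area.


effective squares = 39 + 28 * 0.5 = 53.0
area = 53.0 * 1.0 = 53.0 km^2

53.0 km^2


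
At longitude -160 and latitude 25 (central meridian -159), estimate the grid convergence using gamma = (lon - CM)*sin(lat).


gamma = (-160 - -159) * sin(25) = -1 * 0.422618 = -0.423 degrees

-0.423 degrees


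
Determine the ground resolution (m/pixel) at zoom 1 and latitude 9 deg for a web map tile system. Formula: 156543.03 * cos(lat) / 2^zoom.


res = 156543.03 * cos(9) / 2^1 = 156543.03 * 0.98768834 / 2 = 77307.86 m/pixel

77307.86 m/pixel


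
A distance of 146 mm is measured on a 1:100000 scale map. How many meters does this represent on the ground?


ground = 146 mm * 100000 / 1000 = 14600.0 m

14600.0 m


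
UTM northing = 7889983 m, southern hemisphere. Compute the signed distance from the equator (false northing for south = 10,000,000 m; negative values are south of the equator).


For southern: actual = 7889983 - 10000000 = -2110017 m

-2110017 m


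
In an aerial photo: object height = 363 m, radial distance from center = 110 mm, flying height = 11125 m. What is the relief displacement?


d = h * r / H = 363 * 110 / 11125 = 3.59 mm

3.59 mm


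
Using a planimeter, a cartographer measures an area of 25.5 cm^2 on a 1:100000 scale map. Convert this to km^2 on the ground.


ground_area = 25.5 * (100000/100)^2 = 25500000.0 m^2 = 25.5 km^2

25.5 km^2


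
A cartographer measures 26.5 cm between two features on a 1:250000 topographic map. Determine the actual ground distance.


ground = 26.5 cm * 250000 / 100 = 66250.0 m = 66.25 km

66.25 km


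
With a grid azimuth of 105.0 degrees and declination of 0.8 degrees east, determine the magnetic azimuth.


magnetic azimuth = grid azimuth - declination (east +ve)
mag_az = 105.0 - 0.8 = 104.2 degrees

104.2 degrees


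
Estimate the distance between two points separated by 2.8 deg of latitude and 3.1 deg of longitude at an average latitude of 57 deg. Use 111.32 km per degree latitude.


dlat_km = 2.8 * 111.32 = 311.696
dlon_km = 3.1 * 111.32 * cos(57) ≈ 187.951
dist = sqrt(311.696^2 + 187.951^2) ≈ 364.0 km

364.0 km


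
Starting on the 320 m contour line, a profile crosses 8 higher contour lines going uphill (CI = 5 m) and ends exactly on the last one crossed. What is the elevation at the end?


elevation = 320 + 8 * 5 = 360 m

360 m


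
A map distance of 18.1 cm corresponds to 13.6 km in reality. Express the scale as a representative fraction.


ground = 13.6 km = 1360000 cm; RF denominator = ground / map = 1360000 / 18.1 ≈ 75138; RF = 1:75138

1:75138


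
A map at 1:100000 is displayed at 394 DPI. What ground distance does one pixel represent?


pixel_cm = 2.54 / 394 ≈ 0.006447 cm
ground = pixel_cm * 100000 / 100 = 2.54 * 100000 / (394 * 100) = 254000 / 39400 ≈ 6.45 m

6.45 m


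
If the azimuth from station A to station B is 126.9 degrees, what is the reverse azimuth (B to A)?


back azimuth = (126.9 + 180) mod 360 = 306.9 degrees

306.9 degrees


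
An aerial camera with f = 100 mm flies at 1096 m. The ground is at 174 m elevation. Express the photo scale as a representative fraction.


scale = f / (H - h) = 100 mm / 922 m = 100 / 922000 = 1:9220

1:9220


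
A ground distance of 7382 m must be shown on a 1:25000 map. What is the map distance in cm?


map_cm = 7382 * 100 / 25000 = 29.528 cm ≈ 29.53 cm

29.53 cm


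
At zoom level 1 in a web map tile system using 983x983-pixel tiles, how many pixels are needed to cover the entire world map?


tiles per axis = 2^1 = 2
total tiles = 2^2 = 4
pixels per axis = 2 * 983 = 1966
total pixels = 1966^2 = 3865156

3865156 pixels


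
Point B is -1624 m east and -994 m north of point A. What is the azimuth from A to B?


az = atan2(-1624, -994) = -121.5 deg
adjusted to 0-360: 238.5 degrees

238.5 degrees


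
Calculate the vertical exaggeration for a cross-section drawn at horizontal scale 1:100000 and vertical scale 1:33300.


VE = horizontal_scale / vertical_scale = 100000 / 33300 ≈ 3.0

3.0x


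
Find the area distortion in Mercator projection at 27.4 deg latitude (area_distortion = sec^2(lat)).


area_distortion = 1/cos^2(27.4) = 1.269

1.269


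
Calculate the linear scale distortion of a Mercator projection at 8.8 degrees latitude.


SF = 1 / cos(8.8) = 1 / 0.988228 = 1.012

1.012


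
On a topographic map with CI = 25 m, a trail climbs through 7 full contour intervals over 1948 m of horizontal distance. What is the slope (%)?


elevation change = 7 * 25 = 175 m
slope = 175 / 1948 * 100 = 9.0%

9.0%


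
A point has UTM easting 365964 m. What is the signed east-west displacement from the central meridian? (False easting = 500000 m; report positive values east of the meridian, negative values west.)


displacement = 365964 - 500000 = -134036 m

-134036 m


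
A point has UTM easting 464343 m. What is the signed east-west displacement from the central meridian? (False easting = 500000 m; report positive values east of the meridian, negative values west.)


displacement = 464343 - 500000 = -35657 m

-35657 m


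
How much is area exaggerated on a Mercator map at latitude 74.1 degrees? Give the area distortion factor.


area_distortion = 1/cos^2(74.1) = 13.324

13.324


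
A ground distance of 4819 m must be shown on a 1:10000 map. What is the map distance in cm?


map_cm = 4819 * 100 / 10000 = 48.19 cm

48.19 cm


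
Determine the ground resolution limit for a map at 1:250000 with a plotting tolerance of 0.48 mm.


ground = 0.48 mm * 250000 / 1000 = 120.0 m

120.0 m


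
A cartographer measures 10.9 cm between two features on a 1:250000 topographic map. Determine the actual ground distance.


ground = 10.9 cm * 250000 / 100 = 27250.0 m = 27.25 km

27.25 km


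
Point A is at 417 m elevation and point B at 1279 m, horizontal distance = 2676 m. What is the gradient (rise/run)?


gradient = (1279 - 417) / 2676 = 862 / 2676 = 0.3221

0.3221


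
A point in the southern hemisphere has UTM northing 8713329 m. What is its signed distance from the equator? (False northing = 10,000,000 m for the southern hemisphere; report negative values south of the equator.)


For southern: actual = 8713329 - 10000000 = -1286671 m

-1286671 m


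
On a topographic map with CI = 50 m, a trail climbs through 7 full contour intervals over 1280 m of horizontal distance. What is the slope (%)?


elevation change = 7 * 50 = 350 m
slope = 350 / 1280 * 100 = 27.3%

27.3%


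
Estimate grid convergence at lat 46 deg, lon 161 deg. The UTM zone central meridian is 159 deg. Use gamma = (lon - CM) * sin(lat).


gamma = (161 - 159) * sin(46) = 2 * 0.71934 = 1.439 degrees

1.439 degrees


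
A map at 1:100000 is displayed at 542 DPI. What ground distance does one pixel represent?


pixel_cm = 2.54 / 542 ≈ 0.004686 cm
ground = pixel_cm * 100000 / 100 = 2.54 * 100000 / (542 * 100) = 254000 / 54200 ≈ 4.69 m

4.69 m


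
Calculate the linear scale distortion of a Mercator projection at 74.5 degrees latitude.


SF = 1 / cos(74.5) = 1 / 0.267238 = 3.742

3.742


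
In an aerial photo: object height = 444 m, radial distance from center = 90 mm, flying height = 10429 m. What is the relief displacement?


d = h * r / H = 444 * 90 / 10429 = 3.83 mm

3.83 mm


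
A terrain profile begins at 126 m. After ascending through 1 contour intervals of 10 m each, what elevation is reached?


elevation = 126 + 1 * 10 = 136 m

136 m


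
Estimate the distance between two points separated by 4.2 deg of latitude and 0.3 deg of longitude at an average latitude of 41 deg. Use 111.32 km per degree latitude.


dlat_km = 4.2 * 111.32 = 467.544
dlon_km = 0.3 * 111.32 * cos(41) ≈ 25.204
dist = sqrt(467.544^2 + 25.204^2) ≈ 468.2 km

468.2 km


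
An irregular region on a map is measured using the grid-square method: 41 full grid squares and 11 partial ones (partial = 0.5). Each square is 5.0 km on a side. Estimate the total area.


effective squares = 41 + 11 * 0.5 = 46.5
area = 46.5 * 25.0 = 1162.5 km^2

1162.5 km^2


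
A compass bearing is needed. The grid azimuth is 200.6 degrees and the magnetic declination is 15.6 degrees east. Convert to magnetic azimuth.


magnetic azimuth = grid azimuth - declination (east +ve)
mag_az = 200.6 - 15.6 = 185.0 degrees

185.0 degrees


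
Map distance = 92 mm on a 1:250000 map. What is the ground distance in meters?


ground = 92 mm * 250000 / 1000 = 23000.0 m

23000.0 m


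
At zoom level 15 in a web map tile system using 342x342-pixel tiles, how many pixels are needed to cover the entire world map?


tiles per axis = 2^15 = 32768
total tiles = 32768^2 = 1073741824
pixels per axis = 32768 * 342 = 11206656
total pixels = 11206656^2 = 125589138702336

125589138702336 pixels


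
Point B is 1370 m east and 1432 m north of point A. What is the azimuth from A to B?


az = atan2(1370, 1432) = 43.7 deg
adjusted to 0-360: 43.7 degrees

43.7 degrees


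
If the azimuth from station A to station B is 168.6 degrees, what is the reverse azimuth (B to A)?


back azimuth = (168.6 + 180) mod 360 = 348.6 degrees

348.6 degrees


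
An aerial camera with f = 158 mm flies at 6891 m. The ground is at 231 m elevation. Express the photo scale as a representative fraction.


scale = f / (H - h) = 158 mm / 6660 m = 158 / 6660000 = 1:42152

1:42152


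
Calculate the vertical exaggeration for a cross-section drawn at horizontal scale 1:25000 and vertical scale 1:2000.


VE = horizontal_scale / vertical_scale = 25000 / 2000 = 12.5

12.5x


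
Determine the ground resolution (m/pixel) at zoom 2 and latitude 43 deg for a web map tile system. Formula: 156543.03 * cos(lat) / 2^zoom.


res = 156543.03 * cos(43) / 2^2 = 156543.03 * 0.7313537 / 4 = 28622.08 m/pixel

28622.08 m/pixel


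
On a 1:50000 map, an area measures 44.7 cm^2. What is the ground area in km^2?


ground_area = 44.7 * (50000/100)^2 = 11175000.0 m^2 = 11.175 km^2

11.175 km^2


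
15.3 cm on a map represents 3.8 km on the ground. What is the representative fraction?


ground = 3.8 km = 380000 cm; RF denominator = ground / map = 380000 / 15.3 ≈ 24837; RF = 1:24837

1:24837


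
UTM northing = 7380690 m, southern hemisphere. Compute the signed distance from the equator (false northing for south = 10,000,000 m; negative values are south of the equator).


For southern: actual = 7380690 - 10000000 = -2619310 m

-2619310 m


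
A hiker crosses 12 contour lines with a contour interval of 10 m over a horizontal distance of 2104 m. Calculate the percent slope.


elevation change = 12 * 10 = 120 m
slope = 120 / 2104 * 100 = 5.7%

5.7%


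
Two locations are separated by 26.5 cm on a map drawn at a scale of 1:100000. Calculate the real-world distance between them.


ground = 26.5 cm * 100000 / 100 = 26500.0 m = 26.5 km

26.5 km


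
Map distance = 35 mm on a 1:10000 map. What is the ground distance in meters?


ground = 35 mm * 10000 / 1000 = 350.0 m

350.0 m


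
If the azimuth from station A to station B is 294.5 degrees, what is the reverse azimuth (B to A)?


back azimuth = (294.5 + 180) mod 360 = 114.5 degrees

114.5 degrees


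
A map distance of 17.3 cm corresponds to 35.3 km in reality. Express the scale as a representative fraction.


ground = 35.3 km = 3530000 cm; RF denominator = ground / map = 3530000 / 17.3 ≈ 204046; RF = 1:204046

1:204046


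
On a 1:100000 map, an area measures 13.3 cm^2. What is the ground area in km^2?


ground_area = 13.3 * (100000/100)^2 = 13300000.0 m^2 = 13.3 km^2

13.3 km^2


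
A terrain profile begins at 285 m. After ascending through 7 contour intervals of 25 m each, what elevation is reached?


elevation = 285 + 7 * 25 = 460 m

460 m


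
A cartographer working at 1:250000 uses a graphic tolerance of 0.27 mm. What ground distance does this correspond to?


ground = 0.27 mm * 250000 / 1000 = 67.5 m

67.5 m


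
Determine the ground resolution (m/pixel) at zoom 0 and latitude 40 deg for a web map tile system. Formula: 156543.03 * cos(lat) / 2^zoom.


res = 156543.03 * cos(40) / 2^0 = 156543.03 * 0.76604444 / 1 = 119918.92 m/pixel

119918.92 m/pixel


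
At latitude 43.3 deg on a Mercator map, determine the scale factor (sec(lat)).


SF = 1 / cos(43.3) = 1 / 0.727773 = 1.374

1.374


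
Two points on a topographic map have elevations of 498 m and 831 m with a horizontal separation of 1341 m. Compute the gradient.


gradient = (831 - 498) / 1341 = 333 / 1341 = 0.2483

0.2483


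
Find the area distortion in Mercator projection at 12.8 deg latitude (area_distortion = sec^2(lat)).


area_distortion = 1/cos^2(12.8) = 1.052

1.052


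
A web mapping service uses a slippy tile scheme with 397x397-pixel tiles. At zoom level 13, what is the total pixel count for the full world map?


tiles per axis = 2^13 = 8192
total tiles = 8192^2 = 67108864
pixels per axis = 8192 * 397 = 3252224
total pixels = 3252224^2 = 10576960946176

10576960946176 pixels


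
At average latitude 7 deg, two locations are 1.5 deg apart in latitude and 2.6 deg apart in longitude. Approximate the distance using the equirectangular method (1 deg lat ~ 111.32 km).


dlat_km = 1.5 * 111.32 = 166.98
dlon_km = 2.6 * 111.32 * cos(7) ≈ 287.275
dist = sqrt(166.98^2 + 287.275^2) ≈ 332.3 km

332.3 km


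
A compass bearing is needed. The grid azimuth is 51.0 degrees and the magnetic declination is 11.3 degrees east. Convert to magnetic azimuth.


magnetic azimuth = grid azimuth - declination (east +ve)
mag_az = 51.0 - 11.3 = 39.7 degrees

39.7 degrees


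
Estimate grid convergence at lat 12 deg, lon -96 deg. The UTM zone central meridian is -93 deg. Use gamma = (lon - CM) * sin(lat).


gamma = (-96 - -93) * sin(12) = -3 * 0.207912 = -0.624 degrees

-0.624 degrees


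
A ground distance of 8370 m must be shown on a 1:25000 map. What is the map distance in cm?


map_cm = 8370 * 100 / 25000 = 33.48 cm

33.48 cm


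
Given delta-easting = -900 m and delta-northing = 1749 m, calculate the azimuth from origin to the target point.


az = atan2(-900, 1749) = -27.2 deg
adjusted to 0-360: 332.8 degrees

332.8 degrees


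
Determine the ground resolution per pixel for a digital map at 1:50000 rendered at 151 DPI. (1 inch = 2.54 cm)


pixel_cm = 2.54 / 151 ≈ 0.016821 cm
ground = pixel_cm * 50000 / 100 = 2.54 * 50000 / (151 * 100) = 127000 / 15100 ≈ 8.41 m

8.41 m


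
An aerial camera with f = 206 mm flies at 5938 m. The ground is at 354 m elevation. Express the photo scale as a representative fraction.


scale = f / (H - h) = 206 mm / 5584 m = 206 / 5584000 = 1:27107

1:27107


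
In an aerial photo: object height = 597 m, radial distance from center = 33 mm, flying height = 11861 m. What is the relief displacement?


d = h * r / H = 597 * 33 / 11861 = 1.66 mm

1.66 mm


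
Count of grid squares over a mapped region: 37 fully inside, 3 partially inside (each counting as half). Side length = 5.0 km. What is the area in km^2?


effective squares = 37 + 3 * 0.5 = 38.5
area = 38.5 * 25.0 = 962.5 km^2

962.5 km^2


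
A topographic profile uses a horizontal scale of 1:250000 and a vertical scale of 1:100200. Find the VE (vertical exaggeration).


VE = horizontal_scale / vertical_scale = 250000 / 100200 ≈ 2.5

2.5x


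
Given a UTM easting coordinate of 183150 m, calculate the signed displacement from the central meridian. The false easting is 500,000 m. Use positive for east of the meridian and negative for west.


displacement = 183150 - 500000 = -316850 m

-316850 m


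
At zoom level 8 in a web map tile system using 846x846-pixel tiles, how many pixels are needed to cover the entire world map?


tiles per axis = 2^8 = 256
total tiles = 256^2 = 65536
pixels per axis = 256 * 846 = 216576
total pixels = 216576^2 = 46905163776

46905163776 pixels


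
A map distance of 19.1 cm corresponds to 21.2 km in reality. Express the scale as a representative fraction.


ground = 21.2 km = 2120000 cm; RF denominator = ground / map = 2120000 / 19.1 ≈ 110995; RF = 1:110995

1:110995


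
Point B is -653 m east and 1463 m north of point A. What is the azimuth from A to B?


az = atan2(-653, 1463) = -24.1 deg
adjusted to 0-360: 335.9 degrees

335.9 degrees


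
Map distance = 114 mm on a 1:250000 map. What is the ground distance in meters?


ground = 114 mm * 250000 / 1000 = 28500.0 m

28500.0 m


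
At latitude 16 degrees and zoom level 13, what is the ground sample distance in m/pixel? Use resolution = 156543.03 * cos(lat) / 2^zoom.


res = 156543.03 * cos(16) / 2^13 = 156543.03 * 0.9612617 / 8192 = 18.37 m/pixel

18.37 m/pixel


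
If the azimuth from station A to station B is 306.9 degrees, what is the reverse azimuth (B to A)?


back azimuth = (306.9 + 180) mod 360 = 126.9 degrees

126.9 degrees


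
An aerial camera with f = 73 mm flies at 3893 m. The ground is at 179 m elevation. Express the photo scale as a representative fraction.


scale = f / (H - h) = 73 mm / 3714 m = 73 / 3714000 = 1:50877

1:50877


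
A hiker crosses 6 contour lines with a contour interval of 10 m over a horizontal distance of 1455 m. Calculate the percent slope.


elevation change = 6 * 10 = 60 m
slope = 60 / 1455 * 100 = 4.1%

4.1%


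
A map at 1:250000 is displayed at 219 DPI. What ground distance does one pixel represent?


pixel_cm = 2.54 / 219 ≈ 0.011598 cm
ground = pixel_cm * 250000 / 100 = 2.54 * 250000 / (219 * 100) = 635000 / 21900 ≈ 29.0 m

29.0 m


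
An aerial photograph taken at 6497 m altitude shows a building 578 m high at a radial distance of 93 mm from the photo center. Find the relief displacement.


d = h * r / H = 578 * 93 / 6497 = 8.27 mm

8.27 mm


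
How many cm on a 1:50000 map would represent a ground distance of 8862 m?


map_cm = 8862 * 100 / 50000 = 17.724 cm ≈ 17.72 cm

17.72 cm


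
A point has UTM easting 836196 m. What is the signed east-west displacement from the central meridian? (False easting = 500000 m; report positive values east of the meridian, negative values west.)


displacement = 836196 - 500000 = 336196 m

336196 m


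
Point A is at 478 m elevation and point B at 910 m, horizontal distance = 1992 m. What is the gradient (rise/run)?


gradient = (910 - 478) / 1992 = 432 / 1992 = 0.2169

0.2169


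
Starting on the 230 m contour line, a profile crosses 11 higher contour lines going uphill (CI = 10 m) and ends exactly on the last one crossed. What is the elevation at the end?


elevation = 230 + 11 * 10 = 340 m

340 m


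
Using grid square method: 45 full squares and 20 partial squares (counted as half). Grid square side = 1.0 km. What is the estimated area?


effective squares = 45 + 20 * 0.5 = 55.0
area = 55.0 * 1.0 = 55.0 km^2

55.0 km^2


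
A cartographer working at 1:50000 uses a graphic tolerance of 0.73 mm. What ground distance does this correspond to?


ground = 0.73 mm * 50000 / 1000 = 36.5 m

36.5 m


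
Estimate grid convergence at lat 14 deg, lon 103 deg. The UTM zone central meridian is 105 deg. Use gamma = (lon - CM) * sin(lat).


gamma = (103 - 105) * sin(14) = -2 * 0.241922 = -0.484 degrees

-0.484 degrees


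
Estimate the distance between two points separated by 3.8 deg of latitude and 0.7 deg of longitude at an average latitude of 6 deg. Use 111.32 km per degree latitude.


dlat_km = 3.8 * 111.32 = 423.016
dlon_km = 0.7 * 111.32 * cos(6) ≈ 77.497
dist = sqrt(423.016^2 + 77.497^2) ≈ 430.1 km

430.1 km


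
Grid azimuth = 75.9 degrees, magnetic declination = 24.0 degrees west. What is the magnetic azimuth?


magnetic azimuth = grid azimuth - declination (east +ve)
mag_az = 75.9 - -24.0 = 99.9 degrees

99.9 degrees


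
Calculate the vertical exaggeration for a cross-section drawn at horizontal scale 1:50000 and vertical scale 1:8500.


VE = horizontal_scale / vertical_scale = 50000 / 8500 ≈ 5.9

5.9x


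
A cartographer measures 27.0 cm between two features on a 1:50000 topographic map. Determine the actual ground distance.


ground = 27.0 cm * 50000 / 100 = 13500.0 m = 13.5 km

13.5 km


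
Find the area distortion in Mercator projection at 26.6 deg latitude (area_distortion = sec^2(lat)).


area_distortion = 1/cos^2(26.6) = 1.251

1.251


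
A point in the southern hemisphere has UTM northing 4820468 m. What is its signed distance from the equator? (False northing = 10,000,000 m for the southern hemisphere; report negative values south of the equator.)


For southern: actual = 4820468 - 10000000 = -5179532 m

-5179532 m


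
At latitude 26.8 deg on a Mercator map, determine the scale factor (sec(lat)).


SF = 1 / cos(26.8) = 1 / 0.892586 = 1.12

1.12


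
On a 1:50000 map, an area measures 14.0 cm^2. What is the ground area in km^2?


ground_area = 14.0 * (50000/100)^2 = 3500000.0 m^2 = 3.5 km^2

3.5 km^2


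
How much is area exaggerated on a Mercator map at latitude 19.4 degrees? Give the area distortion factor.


area_distortion = 1/cos^2(19.4) = 1.124

1.124


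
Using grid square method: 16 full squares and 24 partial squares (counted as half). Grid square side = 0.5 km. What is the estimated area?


effective squares = 16 + 24 * 0.5 = 28.0
area = 28.0 * 0.25 = 7.0 km^2

7.0 km^2


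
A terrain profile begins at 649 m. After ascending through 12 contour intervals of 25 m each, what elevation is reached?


elevation = 649 + 12 * 25 = 949 m

949 m


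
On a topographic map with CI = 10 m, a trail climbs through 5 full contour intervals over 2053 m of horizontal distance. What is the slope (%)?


elevation change = 5 * 10 = 50 m
slope = 50 / 2053 * 100 = 2.4%

2.4%


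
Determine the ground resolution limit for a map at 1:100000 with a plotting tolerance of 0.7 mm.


ground = 0.7 mm * 100000 / 1000 = 70.0 m

70.0 m


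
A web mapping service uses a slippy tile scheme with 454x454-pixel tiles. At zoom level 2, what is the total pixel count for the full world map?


tiles per axis = 2^2 = 4
total tiles = 4^2 = 16
pixels per axis = 4 * 454 = 1816
total pixels = 1816^2 = 3297856

3297856 pixels


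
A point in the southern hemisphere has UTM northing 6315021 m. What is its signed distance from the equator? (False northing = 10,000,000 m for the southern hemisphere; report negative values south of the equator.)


For southern: actual = 6315021 - 10000000 = -3684979 m

-3684979 m


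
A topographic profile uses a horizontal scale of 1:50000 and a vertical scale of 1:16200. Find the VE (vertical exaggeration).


VE = horizontal_scale / vertical_scale = 50000 / 16200 ≈ 3.1

3.1x


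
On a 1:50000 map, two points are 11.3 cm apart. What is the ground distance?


ground = 11.3 cm * 50000 / 100 = 5650.0 m = 5.65 km

5.65 km


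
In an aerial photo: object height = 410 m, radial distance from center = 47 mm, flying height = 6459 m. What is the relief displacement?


d = h * r / H = 410 * 47 / 6459 = 2.98 mm

2.98 mm


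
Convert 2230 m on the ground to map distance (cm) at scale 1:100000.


map_cm = 2230 * 100 / 100000 = 2.23 cm

2.23 cm


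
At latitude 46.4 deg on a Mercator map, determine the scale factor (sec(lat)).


SF = 1 / cos(46.4) = 1 / 0.68962 = 1.45

1.45


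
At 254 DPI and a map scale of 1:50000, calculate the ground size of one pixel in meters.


pixel_cm = 2.54 / 254 = 0.01 cm
ground = pixel_cm * 50000 / 100 = 2.54 * 50000 / (254 * 100) = 127000 / 25400 = 5.0 m

5.0 m


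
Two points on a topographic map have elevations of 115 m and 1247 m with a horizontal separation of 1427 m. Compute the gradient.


gradient = (1247 - 115) / 1427 = 1132 / 1427 = 0.7933

0.7933


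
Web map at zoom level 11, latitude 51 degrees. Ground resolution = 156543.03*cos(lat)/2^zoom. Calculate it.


res = 156543.03 * cos(51) / 2^11 = 156543.03 * 0.62932039 / 2048 = 48.1 m/pixel

48.1 m/pixel


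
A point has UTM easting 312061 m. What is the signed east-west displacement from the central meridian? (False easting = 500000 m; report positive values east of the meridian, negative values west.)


displacement = 312061 - 500000 = -187939 m

-187939 m


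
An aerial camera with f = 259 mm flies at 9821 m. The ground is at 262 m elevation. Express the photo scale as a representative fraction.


scale = f / (H - h) = 259 mm / 9559 m = 259 / 9559000 = 1:36907

1:36907


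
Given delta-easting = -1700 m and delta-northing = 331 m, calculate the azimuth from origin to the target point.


az = atan2(-1700, 331) = -79.0 deg
adjusted to 0-360: 281.0 degrees

281.0 degrees


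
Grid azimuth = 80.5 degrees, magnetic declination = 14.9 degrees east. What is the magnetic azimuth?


magnetic azimuth = grid azimuth - declination (east +ve)
mag_az = 80.5 - 14.9 = 65.6 degrees

65.6 degrees


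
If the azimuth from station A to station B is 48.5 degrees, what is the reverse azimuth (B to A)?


back azimuth = (48.5 + 180) mod 360 = 228.5 degrees

228.5 degrees


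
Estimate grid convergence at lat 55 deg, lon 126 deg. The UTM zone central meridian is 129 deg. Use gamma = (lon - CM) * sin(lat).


gamma = (126 - 129) * sin(55) = -3 * 0.819152 = -2.457 degrees

-2.457 degrees


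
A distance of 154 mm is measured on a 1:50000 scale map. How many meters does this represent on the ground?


ground = 154 mm * 50000 / 1000 = 7700.0 m

7700.0 m


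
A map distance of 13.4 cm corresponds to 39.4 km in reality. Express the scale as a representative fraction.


ground = 39.4 km = 3940000 cm; RF denominator = ground / map = 3940000 / 13.4 ≈ 294030; RF = 1:294030

1:294030


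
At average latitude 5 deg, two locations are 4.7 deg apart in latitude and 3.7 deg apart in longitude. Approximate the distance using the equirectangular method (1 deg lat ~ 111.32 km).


dlat_km = 4.7 * 111.32 = 523.204
dlon_km = 3.7 * 111.32 * cos(5) ≈ 410.317
dist = sqrt(523.204^2 + 410.317^2) ≈ 664.9 km

664.9 km


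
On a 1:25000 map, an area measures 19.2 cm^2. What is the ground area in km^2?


ground_area = 19.2 * (25000/100)^2 = 1200000.0 m^2 = 1.2 km^2

1.2 km^2


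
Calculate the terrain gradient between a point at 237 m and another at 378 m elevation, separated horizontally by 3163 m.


gradient = (378 - 237) / 3163 = 141 / 3163 = 0.0446

0.0446


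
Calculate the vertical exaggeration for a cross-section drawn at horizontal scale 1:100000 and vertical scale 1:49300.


VE = horizontal_scale / vertical_scale = 100000 / 49300 ≈ 2.0

2.0x


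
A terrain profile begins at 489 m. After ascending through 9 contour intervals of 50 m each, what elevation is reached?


elevation = 489 + 9 * 50 = 939 m

939 m


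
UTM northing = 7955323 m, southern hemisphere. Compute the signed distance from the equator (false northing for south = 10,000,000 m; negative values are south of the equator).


For southern: actual = 7955323 - 10000000 = -2044677 m

-2044677 m


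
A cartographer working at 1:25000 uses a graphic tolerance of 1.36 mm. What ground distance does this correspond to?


ground = 1.36 mm * 25000 / 1000 = 34.0 m

34.0 m


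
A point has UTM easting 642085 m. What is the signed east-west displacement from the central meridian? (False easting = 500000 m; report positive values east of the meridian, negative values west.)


displacement = 642085 - 500000 = 142085 m

142085 m


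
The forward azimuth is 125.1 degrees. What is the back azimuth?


back azimuth = (125.1 + 180) mod 360 = 305.1 degrees

305.1 degrees


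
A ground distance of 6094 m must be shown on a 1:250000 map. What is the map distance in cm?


map_cm = 6094 * 100 / 250000 = 2.4376 cm ≈ 2.44 cm

2.44 cm


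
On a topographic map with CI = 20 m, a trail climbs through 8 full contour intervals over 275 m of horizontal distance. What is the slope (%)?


elevation change = 8 * 20 = 160 m
slope = 160 / 275 * 100 = 58.2%

58.2%


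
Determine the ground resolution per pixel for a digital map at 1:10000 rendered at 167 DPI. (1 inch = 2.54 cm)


pixel_cm = 2.54 / 167 ≈ 0.01521 cm
ground = pixel_cm * 10000 / 100 = 2.54 * 10000 / (167 * 100) = 25400 / 16700 ≈ 1.52 m

1.52 m


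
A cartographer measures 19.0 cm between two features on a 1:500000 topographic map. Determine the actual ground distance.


ground = 19.0 cm * 500000 / 100 = 95000.0 m = 95.0 km

95.0 km


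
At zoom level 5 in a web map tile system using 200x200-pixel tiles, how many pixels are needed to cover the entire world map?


tiles per axis = 2^5 = 32
total tiles = 32^2 = 1024
pixels per axis = 32 * 200 = 6400
total pixels = 6400^2 = 40960000

40960000 pixels


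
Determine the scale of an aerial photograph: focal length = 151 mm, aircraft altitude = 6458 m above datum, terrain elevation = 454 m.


scale = f / (H - h) = 151 mm / 6004 m = 151 / 6004000 = 1:39762

1:39762


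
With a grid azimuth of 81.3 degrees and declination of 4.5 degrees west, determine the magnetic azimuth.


magnetic azimuth = grid azimuth - declination (east +ve)
mag_az = 81.3 - -4.5 = 85.8 degrees

85.8 degrees


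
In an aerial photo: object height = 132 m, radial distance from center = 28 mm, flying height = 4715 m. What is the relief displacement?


d = h * r / H = 132 * 28 / 4715 = 0.78 mm

0.78 mm


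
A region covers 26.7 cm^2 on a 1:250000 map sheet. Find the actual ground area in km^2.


ground_area = 26.7 * (250000/100)^2 = 166875000.0 m^2 = 166.875 km^2

166.875 km^2


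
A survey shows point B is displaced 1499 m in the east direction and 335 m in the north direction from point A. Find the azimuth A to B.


az = atan2(1499, 335) = 77.4 deg
adjusted to 0-360: 77.4 degrees

77.4 degrees


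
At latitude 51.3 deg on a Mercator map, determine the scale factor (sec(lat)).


SF = 1 / cos(51.3) = 1 / 0.625243 = 1.599

1.599


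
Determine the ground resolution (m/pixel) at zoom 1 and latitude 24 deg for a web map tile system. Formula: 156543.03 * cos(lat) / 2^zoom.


res = 156543.03 * cos(24) / 2^1 = 156543.03 * 0.91354546 / 2 = 71504.59 m/pixel

71504.59 m/pixel


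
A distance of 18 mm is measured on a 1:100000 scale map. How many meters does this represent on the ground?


ground = 18 mm * 100000 / 1000 = 1800.0 m

1800.0 m


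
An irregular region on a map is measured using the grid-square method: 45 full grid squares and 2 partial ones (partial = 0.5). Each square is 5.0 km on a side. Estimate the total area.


effective squares = 45 + 2 * 0.5 = 46.0
area = 46.0 * 25.0 = 1150.0 km^2

1150.0 km^2


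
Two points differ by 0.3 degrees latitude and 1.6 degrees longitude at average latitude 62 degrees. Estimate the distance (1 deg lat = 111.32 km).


dlat_km = 0.3 * 111.32 = 33.396
dlon_km = 1.6 * 111.32 * cos(62) ≈ 83.619
dist = sqrt(33.396^2 + 83.619^2) ≈ 90.0 km

90.0 km


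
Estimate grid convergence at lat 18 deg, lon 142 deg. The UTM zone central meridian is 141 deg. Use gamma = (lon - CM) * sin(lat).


gamma = (142 - 141) * sin(18) = 1 * 0.309017 = 0.309 degrees

0.309 degrees


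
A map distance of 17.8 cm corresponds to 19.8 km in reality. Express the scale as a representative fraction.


ground = 19.8 km = 1980000 cm; RF denominator = ground / map = 1980000 / 17.8 ≈ 111236; RF = 1:111236

1:111236


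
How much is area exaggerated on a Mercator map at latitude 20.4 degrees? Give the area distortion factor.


area_distortion = 1/cos^2(20.4) = 1.138

1.138


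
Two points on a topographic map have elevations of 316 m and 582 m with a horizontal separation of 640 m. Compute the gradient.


gradient = (582 - 316) / 640 = 266 / 640 = 0.4156

0.4156


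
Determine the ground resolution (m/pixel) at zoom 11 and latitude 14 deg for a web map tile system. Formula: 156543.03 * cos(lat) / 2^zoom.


res = 156543.03 * cos(14) / 2^11 = 156543.03 * 0.97029573 / 2048 = 74.17 m/pixel

74.17 m/pixel


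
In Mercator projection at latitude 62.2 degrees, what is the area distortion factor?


area_distortion = 1/cos^2(62.2) = 4.597

4.597


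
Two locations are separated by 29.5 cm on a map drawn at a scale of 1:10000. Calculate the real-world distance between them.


ground = 29.5 cm * 10000 / 100 = 2950.0 m = 2.95 km

2.95 km


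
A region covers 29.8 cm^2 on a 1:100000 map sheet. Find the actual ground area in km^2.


ground_area = 29.8 * (100000/100)^2 = 29800000.0 m^2 = 29.8 km^2

29.8 km^2


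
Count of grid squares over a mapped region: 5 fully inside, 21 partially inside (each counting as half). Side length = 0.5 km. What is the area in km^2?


effective squares = 5 + 21 * 0.5 = 15.5
area = 15.5 * 0.25 = 3.875 km^2

3.875 km^2


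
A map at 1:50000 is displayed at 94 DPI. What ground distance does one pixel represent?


pixel_cm = 2.54 / 94 ≈ 0.027021 cm
ground = pixel_cm * 50000 / 100 = 2.54 * 50000 / (94 * 100) = 127000 / 9400 ≈ 13.51 m

13.51 m


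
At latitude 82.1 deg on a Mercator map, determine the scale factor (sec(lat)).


SF = 1 / cos(82.1) = 1 / 0.137445 = 7.276

7.276


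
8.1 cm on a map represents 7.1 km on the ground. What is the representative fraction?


ground = 7.1 km = 710000 cm; RF denominator = ground / map = 710000 / 8.1 ≈ 87654; RF = 1:87654

1:87654


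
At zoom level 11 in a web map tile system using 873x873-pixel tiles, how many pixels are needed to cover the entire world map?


tiles per axis = 2^11 = 2048
total tiles = 2048^2 = 4194304
pixels per axis = 2048 * 873 = 1787904
total pixels = 1787904^2 = 3196600713216

3196600713216 pixels


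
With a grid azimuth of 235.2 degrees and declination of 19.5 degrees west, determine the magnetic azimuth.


magnetic azimuth = grid azimuth - declination (east +ve)
mag_az = 235.2 - -19.5 = 254.7 degrees

254.7 degrees


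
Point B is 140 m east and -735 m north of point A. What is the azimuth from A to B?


az = atan2(140, -735) = 169.2 deg
adjusted to 0-360: 169.2 degrees

169.2 degrees


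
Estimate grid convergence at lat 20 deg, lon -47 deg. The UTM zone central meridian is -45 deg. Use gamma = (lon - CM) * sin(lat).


gamma = (-47 - -45) * sin(20) = -2 * 0.34202 = -0.684 degrees

-0.684 degrees


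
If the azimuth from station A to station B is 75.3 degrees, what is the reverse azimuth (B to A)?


back azimuth = (75.3 + 180) mod 360 = 255.3 degrees

255.3 degrees


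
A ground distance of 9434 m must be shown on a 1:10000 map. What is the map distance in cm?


map_cm = 9434 * 100 / 10000 = 94.34 cm

94.34 cm


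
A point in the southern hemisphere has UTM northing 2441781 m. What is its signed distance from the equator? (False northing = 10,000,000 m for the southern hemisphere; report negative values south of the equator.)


For southern: actual = 2441781 - 10000000 = -7558219 m

-7558219 m


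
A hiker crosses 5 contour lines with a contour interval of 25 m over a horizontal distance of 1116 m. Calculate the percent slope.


elevation change = 5 * 25 = 125 m
slope = 125 / 1116 * 100 = 11.2%

11.2%


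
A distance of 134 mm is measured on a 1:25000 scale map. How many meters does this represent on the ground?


ground = 134 mm * 25000 / 1000 = 3350.0 m

3350.0 m


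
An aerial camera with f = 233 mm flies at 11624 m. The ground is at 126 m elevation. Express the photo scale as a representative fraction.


scale = f / (H - h) = 233 mm / 11498 m = 233 / 11498000 = 1:49348

1:49348


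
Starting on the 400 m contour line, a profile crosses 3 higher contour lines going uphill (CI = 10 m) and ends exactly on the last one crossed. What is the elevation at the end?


elevation = 400 + 3 * 10 = 430 m

430 m


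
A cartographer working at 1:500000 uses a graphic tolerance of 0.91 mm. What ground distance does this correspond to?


ground = 0.91 mm * 500000 / 1000 = 455.0 m

455.0 m


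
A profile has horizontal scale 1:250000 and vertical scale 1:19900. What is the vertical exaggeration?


VE = horizontal_scale / vertical_scale = 250000 / 19900 ≈ 12.6

12.6x


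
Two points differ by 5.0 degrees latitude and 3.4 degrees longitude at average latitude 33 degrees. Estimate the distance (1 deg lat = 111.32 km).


dlat_km = 5.0 * 111.32 = 556.6
dlon_km = 3.4 * 111.32 * cos(33) ≈ 317.427
dist = sqrt(556.6^2 + 317.427^2) ≈ 640.8 km

640.8 km


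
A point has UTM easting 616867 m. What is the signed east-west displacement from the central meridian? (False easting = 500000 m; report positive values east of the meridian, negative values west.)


displacement = 616867 - 500000 = 116867 m

116867 m


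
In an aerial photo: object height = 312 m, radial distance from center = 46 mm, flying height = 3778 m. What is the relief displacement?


d = h * r / H = 312 * 46 / 3778 = 3.8 mm

3.8 mm


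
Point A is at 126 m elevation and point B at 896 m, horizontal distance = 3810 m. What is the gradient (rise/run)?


gradient = (896 - 126) / 3810 = 770 / 3810 = 0.2021

0.2021


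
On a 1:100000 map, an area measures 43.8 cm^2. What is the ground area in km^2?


ground_area = 43.8 * (100000/100)^2 = 43800000.0 m^2 = 43.8 km^2

43.8 km^2


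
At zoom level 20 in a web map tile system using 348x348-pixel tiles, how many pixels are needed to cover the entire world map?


tiles per axis = 2^20 = 1048576
total tiles = 1048576^2 = 1099511627776
pixels per axis = 1048576 * 348 = 364904448
total pixels = 364904448^2 = 133155256170184704

133155256170184704 pixels


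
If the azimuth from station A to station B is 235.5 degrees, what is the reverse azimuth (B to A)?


back azimuth = (235.5 + 180) mod 360 = 55.5 degrees

55.5 degrees


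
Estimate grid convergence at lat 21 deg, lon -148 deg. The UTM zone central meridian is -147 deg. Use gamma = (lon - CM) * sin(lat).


gamma = (-148 - -147) * sin(21) = -1 * 0.358368 = -0.358 degrees

-0.358 degrees


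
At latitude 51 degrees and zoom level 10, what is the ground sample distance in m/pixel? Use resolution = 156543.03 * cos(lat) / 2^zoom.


res = 156543.03 * cos(51) / 2^10 = 156543.03 * 0.62932039 / 1024 = 96.21 m/pixel

96.21 m/pixel


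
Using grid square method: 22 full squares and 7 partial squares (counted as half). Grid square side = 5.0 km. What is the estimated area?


effective squares = 22 + 7 * 0.5 = 25.5
area = 25.5 * 25.0 = 637.5 km^2

637.5 km^2


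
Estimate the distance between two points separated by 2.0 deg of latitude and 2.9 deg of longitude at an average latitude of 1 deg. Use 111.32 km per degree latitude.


dlat_km = 2.0 * 111.32 = 222.64
dlon_km = 2.9 * 111.32 * cos(1) ≈ 322.779
dist = sqrt(222.64^2 + 322.779^2) ≈ 392.1 km

392.1 km
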